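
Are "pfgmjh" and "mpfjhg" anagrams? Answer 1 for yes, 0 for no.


Strings: "pfgmjh", "mpfjhg"
Sorted first:  fghjmp
Sorted second: fghjmp
Sorted forms match => anagrams

1


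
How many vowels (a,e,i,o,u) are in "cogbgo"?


Input: cogbgo
Checking each character:
  'c' at position 0: consonant
  'o' at position 1: vowel (running total: 1)
  'g' at position 2: consonant
  'b' at position 3: consonant
  'g' at position 4: consonant
  'o' at position 5: vowel (running total: 2)
Total vowels: 2

2


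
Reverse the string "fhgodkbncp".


Input: fhgodkbncp
Reading characters right to left:
  Position 9: 'p'
  Position 8: 'c'
  Position 7: 'n'
  Position 6: 'b'
  Position 5: 'k'
  Position 4: 'd'
  Position 3: 'o'
  Position 2: 'g'
  Position 1: 'h'
  Position 0: 'f'
Reversed: pcnbkdoghf

pcnbkdoghf


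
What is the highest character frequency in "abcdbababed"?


Input: abcdbababed
Character counts:
  'a': 3
  'b': 4
  'c': 1
  'd': 2
  'e': 1
Maximum frequency: 4

4


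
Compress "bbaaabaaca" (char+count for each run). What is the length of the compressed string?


Input: bbaaabaaca
Runs:
  'b' x 2 => "b2"
  'a' x 3 => "a3"
  'b' x 1 => "b1"
  'a' x 2 => "a2"
  'c' x 1 => "c1"
  'a' x 1 => "a1"
Compressed: "b2a3b1a2c1a1"
Compressed length: 12

12


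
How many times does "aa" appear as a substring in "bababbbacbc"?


Searching for "aa" in "bababbbacbc"
Scanning each position:
  Position 0: "ba" => no
  Position 1: "ab" => no
  Position 2: "ba" => no
  Position 3: "ab" => no
  Position 4: "bb" => no
  Position 5: "bb" => no
  Position 6: "ba" => no
  Position 7: "ac" => no
  Position 8: "cb" => no
  Position 9: "bc" => no
Total occurrences: 0

0


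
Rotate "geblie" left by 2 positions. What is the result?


Input: "geblie", rotate left by 2
First 2 characters: "ge"
Remaining characters: "blie"
Concatenate remaining + first: "blie" + "ge" = "bliege"

bliege


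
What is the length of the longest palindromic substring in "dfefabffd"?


Input: "dfefabffd"
Checking substrings for palindromes:
  [1:4] "fef" (len 3) => palindrome
  [6:8] "ff" (len 2) => palindrome
Longest palindromic substring: "fef" with length 3

3


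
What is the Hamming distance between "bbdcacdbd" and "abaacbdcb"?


Comparing "bbdcacdbd" and "abaacbdcb" position by position:
  Position 0: 'b' vs 'a' => differ
  Position 1: 'b' vs 'b' => same
  Position 2: 'd' vs 'a' => differ
  Position 3: 'c' vs 'a' => differ
  Position 4: 'a' vs 'c' => differ
  Position 5: 'c' vs 'b' => differ
  Position 6: 'd' vs 'd' => same
  Position 7: 'b' vs 'c' => differ
  Position 8: 'd' vs 'b' => differ
Total differences (Hamming distance): 7

7


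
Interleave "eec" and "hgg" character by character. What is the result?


Interleaving "eec" and "hgg":
  Position 0: 'e' from first, 'h' from second => "eh"
  Position 1: 'e' from first, 'g' from second => "eg"
  Position 2: 'c' from first, 'g' from second => "cg"
Result: ehegcg

ehegcg


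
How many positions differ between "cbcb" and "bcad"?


Comparing "cbcb" and "bcad" position by position:
  Position 0: 'c' vs 'b' => DIFFER
  Position 1: 'b' vs 'c' => DIFFER
  Position 2: 'c' vs 'a' => DIFFER
  Position 3: 'b' vs 'd' => DIFFER
Positions that differ: 4

4


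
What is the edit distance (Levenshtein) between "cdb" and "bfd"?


Computing edit distance: "cdb" -> "bfd"
DP table:
           b    f    d
      0    1    2    3
  c   1    1    2    3
  d   2    2    2    2
  b   3    2    3    3
Edit distance = dp[3][3] = 3

3


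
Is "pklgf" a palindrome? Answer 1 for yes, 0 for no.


Input: pklgf
Reversed: fglkp
  Compare pos 0 ('p') with pos 4 ('f'): MISMATCH
  Compare pos 1 ('k') with pos 3 ('g'): MISMATCH
Result: not a palindrome

0


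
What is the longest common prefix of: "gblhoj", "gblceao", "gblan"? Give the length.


Words: gblhoj, gblceao, gblan
  Position 0: all 'g' => match
  Position 1: all 'b' => match
  Position 2: all 'l' => match
  Position 3: ('h', 'c', 'a') => mismatch, stop
LCP = "gbl" (length 3)

3


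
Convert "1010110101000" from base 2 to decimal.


Input: "1010110101000" in base 2
Positional expansion:
  Digit '1' (value 1) x 2^12 = 4096
  Digit '0' (value 0) x 2^11 = 0
  Digit '1' (value 1) x 2^10 = 1024
  Digit '0' (value 0) x 2^9 = 0
  Digit '1' (value 1) x 2^8 = 256
  Digit '1' (value 1) x 2^7 = 128
  Digit '0' (value 0) x 2^6 = 0
  Digit '1' (value 1) x 2^5 = 32
  Digit '0' (value 0) x 2^4 = 0
  Digit '1' (value 1) x 2^3 = 8
  Digit '0' (value 0) x 2^2 = 0
  Digit '0' (value 0) x 2^1 = 0
  Digit '0' (value 0) x 2^0 = 0
Sum = 5544

5544


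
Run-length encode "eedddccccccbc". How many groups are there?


Input: eedddccccccbc
Scanning for consecutive runs:
  Group 1: 'e' x 2 (positions 0-1)
  Group 2: 'd' x 3 (positions 2-4)
  Group 3: 'c' x 6 (positions 5-10)
  Group 4: 'b' x 1 (positions 11-11)
  Group 5: 'c' x 1 (positions 12-12)
Total groups: 5

5


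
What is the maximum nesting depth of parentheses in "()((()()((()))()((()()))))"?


Input: "()((()()((()))()((()()))))"
Tracking depth:
  Position 0 '(': depth becomes 1
  Position 1 ')': depth becomes 0
  Position 2 '(': depth becomes 1
  Position 3 '(': depth becomes 2
  Position 4 '(': depth becomes 3
  Position 5 ')': depth becomes 2
  Position 6 '(': depth becomes 3
  Position 7 ')': depth becomes 2
  Position 8 '(': depth becomes 3
  Position 9 '(': depth becomes 4
  Position 10 '(': depth becomes 5
  Position 11 ')': depth becomes 4
  Position 12 ')': depth becomes 3
  Position 13 ')': depth becomes 2
  Position 14 '(': depth becomes 3
  Position 15 ')': depth becomes 2
  Position 16 '(': depth becomes 3
  Position 17 '(': depth becomes 4
  Position 18 '(': depth becomes 5
  Position 19 ')': depth becomes 4
  Position 20 '(': depth becomes 5
  Position 21 ')': depth becomes 4
  Position 22 ')': depth becomes 3
  Position 23 ')': depth becomes 2
  Position 24 ')': depth becomes 1
  Position 25 ')': depth becomes 0
Maximum depth reached: 5

5


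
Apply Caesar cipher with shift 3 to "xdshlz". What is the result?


Caesar cipher: shift "xdshlz" by 3
  'x' (pos 23) + 3 = pos 0 = 'a'
  'd' (pos 3) + 3 = pos 6 = 'g'
  's' (pos 18) + 3 = pos 21 = 'v'
  'h' (pos 7) + 3 = pos 10 = 'k'
  'l' (pos 11) + 3 = pos 14 = 'o'
  'z' (pos 25) + 3 = pos 2 = 'c'
Result: agvkoc

agvkoc


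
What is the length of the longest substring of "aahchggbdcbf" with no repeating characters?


Input: "aahchggbdcbf"
Sliding window (track last position of each char):
  Position 0 ('a'): window [0,0] length 1 -- new best
  Position 1 ('a'): repeat (last at 0), move window start to 1
  Position 1 ('a'): window [1,1] length 1
  Position 2 ('h'): window [1,2] length 2 -- new best
  Position 3 ('c'): window [1,3] length 3 -- new best
  Position 4 ('h'): repeat (last at 2), move window start to 3
  Position 4 ('h'): window [3,4] length 2
  Position 5 ('g'): window [3,5] length 3
  Position 6 ('g'): repeat (last at 5), move window start to 6
  Position 6 ('g'): window [6,6] length 1
  Position 7 ('b'): window [6,7] length 2
  Position 8 ('d'): window [6,8] length 3
  Position 9 ('c'): window [6,9] length 4 -- new best
  Position 10 ('b'): repeat (last at 7), move window start to 8
  Position 10 ('b'): window [8,10] length 3
  Position 11 ('f'): window [8,11] length 4
Longest substring with no repeats: "gbdc" with length 4

4


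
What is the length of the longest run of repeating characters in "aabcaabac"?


Input: "aabcaabac"
Scanning for longest run:
  Position 1 ('a'): continues run of 'a', length=2
  Position 2 ('b'): new char, reset run to 1
  Position 3 ('c'): new char, reset run to 1
  Position 4 ('a'): new char, reset run to 1
  Position 5 ('a'): continues run of 'a', length=2
  Position 6 ('b'): new char, reset run to 1
  Position 7 ('a'): new char, reset run to 1
  Position 8 ('c'): new char, reset run to 1
Longest run: 'a' with length 2

2


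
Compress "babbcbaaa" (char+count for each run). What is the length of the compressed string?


Input: babbcbaaa
Runs:
  'b' x 1 => "b1"
  'a' x 1 => "a1"
  'b' x 2 => "b2"
  'c' x 1 => "c1"
  'b' x 1 => "b1"
  'a' x 3 => "a3"
Compressed: "b1a1b2c1b1a3"
Compressed length: 12

12


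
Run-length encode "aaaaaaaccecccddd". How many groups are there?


Input: aaaaaaaccecccddd
Scanning for consecutive runs:
  Group 1: 'a' x 7 (positions 0-6)
  Group 2: 'c' x 2 (positions 7-8)
  Group 3: 'e' x 1 (positions 9-9)
  Group 4: 'c' x 3 (positions 10-12)
  Group 5: 'd' x 3 (positions 13-15)
Total groups: 5

5


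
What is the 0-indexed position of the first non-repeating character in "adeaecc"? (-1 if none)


Input: adeaecc
Character frequencies:
  'a': 2
  'c': 2
  'd': 1
  'e': 2
Scanning left to right for freq == 1:
  Position 0 ('a'): freq=2, skip
  Position 1 ('d'): unique! => answer = 1

1


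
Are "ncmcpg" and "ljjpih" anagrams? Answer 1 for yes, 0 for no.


Strings: "ncmcpg", "ljjpih"
Sorted first:  ccgmnp
Sorted second: hijjlp
Differ at position 0: 'c' vs 'h' => not anagrams

0


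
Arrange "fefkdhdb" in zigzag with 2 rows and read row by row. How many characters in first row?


Zigzag "fefkdhdb" into 2 rows:
Placing characters:
  'f' => row 0
  'e' => row 1
  'f' => row 0
  'k' => row 1
  'd' => row 0
  'h' => row 1
  'd' => row 0
  'b' => row 1
Rows:
  Row 0: "ffdd"
  Row 1: "ekhb"
First row length: 4

4


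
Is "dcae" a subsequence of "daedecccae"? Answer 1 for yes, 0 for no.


Check if "dcae" is a subsequence of "daedecccae"
Greedy scan:
  Position 0 ('d'): matches sub[0] = 'd'
  Position 1 ('a'): no match needed
  Position 2 ('e'): no match needed
  Position 3 ('d'): no match needed
  Position 4 ('e'): no match needed
  Position 5 ('c'): matches sub[1] = 'c'
  Position 6 ('c'): no match needed
  Position 7 ('c'): no match needed
  Position 8 ('a'): matches sub[2] = 'a'
  Position 9 ('e'): matches sub[3] = 'e'
All 4 characters matched => is a subsequence

1


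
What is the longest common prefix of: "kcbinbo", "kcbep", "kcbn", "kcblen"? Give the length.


Words: kcbinbo, kcbep, kcbn, kcblen
  Position 0: all 'k' => match
  Position 1: all 'c' => match
  Position 2: all 'b' => match
  Position 3: ('i', 'e', 'n', 'l') => mismatch, stop
LCP = "kcb" (length 3)

3


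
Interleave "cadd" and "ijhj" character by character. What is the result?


Interleaving "cadd" and "ijhj":
  Position 0: 'c' from first, 'i' from second => "ci"
  Position 1: 'a' from first, 'j' from second => "aj"
  Position 2: 'd' from first, 'h' from second => "dh"
  Position 3: 'd' from first, 'j' from second => "dj"
Result: ciajdhdj

ciajdhdj


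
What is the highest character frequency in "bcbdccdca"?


Input: bcbdccdca
Character counts:
  'a': 1
  'b': 2
  'c': 4
  'd': 2
Maximum frequency: 4

4


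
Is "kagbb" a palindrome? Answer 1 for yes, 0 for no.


Input: kagbb
Reversed: bbgak
  Compare pos 0 ('k') with pos 4 ('b'): MISMATCH
  Compare pos 1 ('a') with pos 3 ('b'): MISMATCH
Result: not a palindrome

0


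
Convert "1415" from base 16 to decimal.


Input: "1415" in base 16
Positional expansion:
  Digit '1' (value 1) x 16^3 = 4096
  Digit '4' (value 4) x 16^2 = 1024
  Digit '1' (value 1) x 16^1 = 16
  Digit '5' (value 5) x 16^0 = 5
Sum = 5141

5141


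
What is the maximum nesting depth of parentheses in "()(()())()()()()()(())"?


Input: "()(()())()()()()()(())"
Tracking depth:
  Position 0 '(': depth becomes 1
  Position 1 ')': depth becomes 0
  Position 2 '(': depth becomes 1
  Position 3 '(': depth becomes 2
  Position 4 ')': depth becomes 1
  Position 5 '(': depth becomes 2
  Position 6 ')': depth becomes 1
  Position 7 ')': depth becomes 0
  Position 8 '(': depth becomes 1
  Position 9 ')': depth becomes 0
  Position 10 '(': depth becomes 1
  Position 11 ')': depth becomes 0
  Position 12 '(': depth becomes 1
  Position 13 ')': depth becomes 0
  Position 14 '(': depth becomes 1
  Position 15 ')': depth becomes 0
  Position 16 '(': depth becomes 1
  Position 17 ')': depth becomes 0
  Position 18 '(': depth becomes 1
  Position 19 '(': depth becomes 2
  Position 20 ')': depth becomes 1
  Position 21 ')': depth becomes 0
Maximum depth reached: 2

2


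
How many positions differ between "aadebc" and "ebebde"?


Comparing "aadebc" and "ebebde" position by position:
  Position 0: 'a' vs 'e' => DIFFER
  Position 1: 'a' vs 'b' => DIFFER
  Position 2: 'd' vs 'e' => DIFFER
  Position 3: 'e' vs 'b' => DIFFER
  Position 4: 'b' vs 'd' => DIFFER
  Position 5: 'c' vs 'e' => DIFFER
Positions that differ: 6

6


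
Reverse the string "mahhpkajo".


Input: mahhpkajo
Reading characters right to left:
  Position 8: 'o'
  Position 7: 'j'
  Position 6: 'a'
  Position 5: 'k'
  Position 4: 'p'
  Position 3: 'h'
  Position 2: 'h'
  Position 1: 'a'
  Position 0: 'm'
Reversed: ojakphham

ojakphham


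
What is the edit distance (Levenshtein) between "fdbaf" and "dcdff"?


Computing edit distance: "fdbaf" -> "dcdff"
DP table:
           d    c    d    f    f
      0    1    2    3    4    5
  f   1    1    2    3    3    4
  d   2    1    2    2    3    4
  b   3    2    2    3    3    4
  a   4    3    3    3    4    4
  f   5    4    4    4    3    4
Edit distance = dp[5][5] = 4

4


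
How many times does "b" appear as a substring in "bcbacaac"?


Searching for "b" in "bcbacaac"
Scanning each position:
  Position 0: "b" => MATCH
  Position 1: "c" => no
  Position 2: "b" => MATCH
  Position 3: "a" => no
  Position 4: "c" => no
  Position 5: "a" => no
  Position 6: "a" => no
  Position 7: "c" => no
Total occurrences: 2

2


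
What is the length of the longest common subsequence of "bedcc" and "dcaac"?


LCS of "bedcc" and "dcaac"
DP table:
           d    c    a    a    c
      0    0    0    0    0    0
  b   0    0    0    0    0    0
  e   0    0    0    0    0    0
  d   0    1    1    1    1    1
  c   0    1    2    2    2    2
  c   0    1    2    2    2    3
LCS length = dp[5][5] = 3

3


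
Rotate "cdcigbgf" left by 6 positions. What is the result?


Input: "cdcigbgf", rotate left by 6
First 6 characters: "cdcigb"
Remaining characters: "gf"
Concatenate remaining + first: "gf" + "cdcigb" = "gfcdcigb"

gfcdcigb


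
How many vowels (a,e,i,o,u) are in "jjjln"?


Input: jjjln
Checking each character:
  'j' at position 0: consonant
  'j' at position 1: consonant
  'j' at position 2: consonant
  'l' at position 3: consonant
  'n' at position 4: consonant
Total vowels: 0

0


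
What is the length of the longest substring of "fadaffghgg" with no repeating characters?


Input: "fadaffghgg"
Sliding window (track last position of each char):
  Position 0 ('f'): window [0,0] length 1 -- new best
  Position 1 ('a'): window [0,1] length 2 -- new best
  Position 2 ('d'): window [0,2] length 3 -- new best
  Position 3 ('a'): repeat (last at 1), move window start to 2
  Position 3 ('a'): window [2,3] length 2
  Position 4 ('f'): window [2,4] length 3
  Position 5 ('f'): repeat (last at 4), move window start to 5
  Position 5 ('f'): window [5,5] length 1
  Position 6 ('g'): window [5,6] length 2
  Position 7 ('h'): window [5,7] length 3
  Position 8 ('g'): repeat (last at 6), move window start to 7
  Position 8 ('g'): window [7,8] length 2
  Position 9 ('g'): repeat (last at 8), move window start to 9
  Position 9 ('g'): window [9,9] length 1
Longest substring with no repeats: "fad" with length 3

3


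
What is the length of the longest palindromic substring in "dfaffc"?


Input: "dfaffc"
Checking substrings for palindromes:
  [1:4] "faf" (len 3) => palindrome
  [3:5] "ff" (len 2) => palindrome
Longest palindromic substring: "faf" with length 3

3


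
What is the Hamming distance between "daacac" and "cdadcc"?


Comparing "daacac" and "cdadcc" position by position:
  Position 0: 'd' vs 'c' => differ
  Position 1: 'a' vs 'd' => differ
  Position 2: 'a' vs 'a' => same
  Position 3: 'c' vs 'd' => differ
  Position 4: 'a' vs 'c' => differ
  Position 5: 'c' vs 'c' => same
Total differences (Hamming distance): 4

4


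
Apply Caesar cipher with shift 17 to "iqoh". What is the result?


Caesar cipher: shift "iqoh" by 17
  'i' (pos 8) + 17 = pos 25 = 'z'
  'q' (pos 16) + 17 = pos 7 = 'h'
  'o' (pos 14) + 17 = pos 5 = 'f'
  'h' (pos 7) + 17 = pos 24 = 'y'
Result: zhfy

zhfy


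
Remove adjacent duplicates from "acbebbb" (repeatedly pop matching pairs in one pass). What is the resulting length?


Input: acbebbb
Stack-based adjacent duplicate removal:
  Read 'a': push. Stack: a
  Read 'c': push. Stack: ac
  Read 'b': push. Stack: acb
  Read 'e': push. Stack: acbe
  Read 'b': push. Stack: acbeb
  Read 'b': matches stack top 'b' => pop. Stack: acbe
  Read 'b': push. Stack: acbeb
Final stack: "acbeb" (length 5)

5


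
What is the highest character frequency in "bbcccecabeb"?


Input: bbcccecabeb
Character counts:
  'a': 1
  'b': 4
  'c': 4
  'e': 2
Maximum frequency: 4

4


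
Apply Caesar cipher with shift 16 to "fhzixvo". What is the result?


Caesar cipher: shift "fhzixvo" by 16
  'f' (pos 5) + 16 = pos 21 = 'v'
  'h' (pos 7) + 16 = pos 23 = 'x'
  'z' (pos 25) + 16 = pos 15 = 'p'
  'i' (pos 8) + 16 = pos 24 = 'y'
  'x' (pos 23) + 16 = pos 13 = 'n'
  'v' (pos 21) + 16 = pos 11 = 'l'
  'o' (pos 14) + 16 = pos 4 = 'e'
Result: vxpynle

vxpynle


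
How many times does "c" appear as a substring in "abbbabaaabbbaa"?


Searching for "c" in "abbbabaaabbbaa"
Scanning each position:
  Position 0: "a" => no
  Position 1: "b" => no
  Position 2: "b" => no
  Position 3: "b" => no
  Position 4: "a" => no
  Position 5: "b" => no
  Position 6: "a" => no
  Position 7: "a" => no
  Position 8: "a" => no
  Position 9: "b" => no
  Position 10: "b" => no
  Position 11: "b" => no
  Position 12: "a" => no
  Position 13: "a" => no
Total occurrences: 0

0


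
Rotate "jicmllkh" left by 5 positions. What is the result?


Input: "jicmllkh", rotate left by 5
First 5 characters: "jicml"
Remaining characters: "lkh"
Concatenate remaining + first: "lkh" + "jicml" = "lkhjicml"

lkhjicml


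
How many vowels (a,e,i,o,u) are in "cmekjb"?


Input: cmekjb
Checking each character:
  'c' at position 0: consonant
  'm' at position 1: consonant
  'e' at position 2: vowel (running total: 1)
  'k' at position 3: consonant
  'j' at position 4: consonant
  'b' at position 5: consonant
Total vowels: 1

1


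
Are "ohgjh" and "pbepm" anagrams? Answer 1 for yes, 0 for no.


Strings: "ohgjh", "pbepm"
Sorted first:  ghhjo
Sorted second: bempp
Differ at position 0: 'g' vs 'b' => not anagrams

0


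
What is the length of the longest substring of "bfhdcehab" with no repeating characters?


Input: "bfhdcehab"
Sliding window (track last position of each char):
  Position 0 ('b'): window [0,0] length 1 -- new best
  Position 1 ('f'): window [0,1] length 2 -- new best
  Position 2 ('h'): window [0,2] length 3 -- new best
  Position 3 ('d'): window [0,3] length 4 -- new best
  Position 4 ('c'): window [0,4] length 5 -- new best
  Position 5 ('e'): window [0,5] length 6 -- new best
  Position 6 ('h'): repeat (last at 2), move window start to 3
  Position 6 ('h'): window [3,6] length 4
  Position 7 ('a'): window [3,7] length 5
  Position 8 ('b'): window [3,8] length 6
Longest substring with no repeats: "bfhdce" with length 6

6


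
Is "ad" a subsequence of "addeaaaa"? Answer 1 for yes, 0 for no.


Check if "ad" is a subsequence of "addeaaaa"
Greedy scan:
  Position 0 ('a'): matches sub[0] = 'a'
  Position 1 ('d'): matches sub[1] = 'd'
  Position 2 ('d'): no match needed
  Position 3 ('e'): no match needed
  Position 4 ('a'): no match needed
  Position 5 ('a'): no match needed
  Position 6 ('a'): no match needed
  Position 7 ('a'): no match needed
All 2 characters matched => is a subsequence

1


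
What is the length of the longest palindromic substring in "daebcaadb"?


Input: "daebcaadb"
Checking substrings for palindromes:
  [5:7] "aa" (len 2) => palindrome
Longest palindromic substring: "aa" with length 2

2


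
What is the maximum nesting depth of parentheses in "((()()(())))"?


Input: "((()()(())))"
Tracking depth:
  Position 0 '(': depth becomes 1
  Position 1 '(': depth becomes 2
  Position 2 '(': depth becomes 3
  Position 3 ')': depth becomes 2
  Position 4 '(': depth becomes 3
  Position 5 ')': depth becomes 2
  Position 6 '(': depth becomes 3
  Position 7 '(': depth becomes 4
  Position 8 ')': depth becomes 3
  Position 9 ')': depth becomes 2
  Position 10 ')': depth becomes 1
  Position 11 ')': depth becomes 0
Maximum depth reached: 4

4


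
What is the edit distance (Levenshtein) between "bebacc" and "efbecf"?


Computing edit distance: "bebacc" -> "efbecf"
DP table:
           e    f    b    e    c    f
      0    1    2    3    4    5    6
  b   1    1    2    2    3    4    5
  e   2    1    2    3    2    3    4
  b   3    2    2    2    3    3    4
  a   4    3    3    3    3    4    4
  c   5    4    4    4    4    3    4
  c   6    5    5    5    5    4    4
Edit distance = dp[6][6] = 4

4


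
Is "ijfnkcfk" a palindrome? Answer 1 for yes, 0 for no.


Input: ijfnkcfk
Reversed: kfcknfji
  Compare pos 0 ('i') with pos 7 ('k'): MISMATCH
  Compare pos 1 ('j') with pos 6 ('f'): MISMATCH
  Compare pos 2 ('f') with pos 5 ('c'): MISMATCH
  Compare pos 3 ('n') with pos 4 ('k'): MISMATCH
Result: not a palindrome

0


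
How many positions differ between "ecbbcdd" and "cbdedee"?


Comparing "ecbbcdd" and "cbdedee" position by position:
  Position 0: 'e' vs 'c' => DIFFER
  Position 1: 'c' vs 'b' => DIFFER
  Position 2: 'b' vs 'd' => DIFFER
  Position 3: 'b' vs 'e' => DIFFER
  Position 4: 'c' vs 'd' => DIFFER
  Position 5: 'd' vs 'e' => DIFFER
  Position 6: 'd' vs 'e' => DIFFER
Positions that differ: 7

7


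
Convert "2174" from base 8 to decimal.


Input: "2174" in base 8
Positional expansion:
  Digit '2' (value 2) x 8^3 = 1024
  Digit '1' (value 1) x 8^2 = 64
  Digit '7' (value 7) x 8^1 = 56
  Digit '4' (value 4) x 8^0 = 4
Sum = 1148

1148


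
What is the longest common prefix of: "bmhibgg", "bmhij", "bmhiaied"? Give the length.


Words: bmhibgg, bmhij, bmhiaied
  Position 0: all 'b' => match
  Position 1: all 'm' => match
  Position 2: all 'h' => match
  Position 3: all 'i' => match
  Position 4: ('b', 'j', 'a') => mismatch, stop
LCP = "bmhi" (length 4)

4


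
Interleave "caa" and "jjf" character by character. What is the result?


Interleaving "caa" and "jjf":
  Position 0: 'c' from first, 'j' from second => "cj"
  Position 1: 'a' from first, 'j' from second => "aj"
  Position 2: 'a' from first, 'f' from second => "af"
Result: cjajaf

cjajaf


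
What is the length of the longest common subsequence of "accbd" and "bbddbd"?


LCS of "accbd" and "bbddbd"
DP table:
           b    b    d    d    b    d
      0    0    0    0    0    0    0
  a   0    0    0    0    0    0    0
  c   0    0    0    0    0    0    0
  c   0    0    0    0    0    0    0
  b   0    1    1    1    1    1    1
  d   0    1    1    2    2    2    2
LCS length = dp[5][6] = 2

2


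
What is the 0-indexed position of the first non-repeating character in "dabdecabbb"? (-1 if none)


Input: dabdecabbb
Character frequencies:
  'a': 2
  'b': 4
  'c': 1
  'd': 2
  'e': 1
Scanning left to right for freq == 1:
  Position 0 ('d'): freq=2, skip
  Position 1 ('a'): freq=2, skip
  Position 2 ('b'): freq=4, skip
  Position 3 ('d'): freq=2, skip
  Position 4 ('e'): unique! => answer = 4

4


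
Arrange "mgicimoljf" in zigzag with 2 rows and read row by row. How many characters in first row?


Zigzag "mgicimoljf" into 2 rows:
Placing characters:
  'm' => row 0
  'g' => row 1
  'i' => row 0
  'c' => row 1
  'i' => row 0
  'm' => row 1
  'o' => row 0
  'l' => row 1
  'j' => row 0
  'f' => row 1
Rows:
  Row 0: "miioj"
  Row 1: "gcmlf"
First row length: 5

5


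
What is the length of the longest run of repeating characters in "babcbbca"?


Input: "babcbbca"
Scanning for longest run:
  Position 1 ('a'): new char, reset run to 1
  Position 2 ('b'): new char, reset run to 1
  Position 3 ('c'): new char, reset run to 1
  Position 4 ('b'): new char, reset run to 1
  Position 5 ('b'): continues run of 'b', length=2
  Position 6 ('c'): new char, reset run to 1
  Position 7 ('a'): new char, reset run to 1
Longest run: 'b' with length 2

2


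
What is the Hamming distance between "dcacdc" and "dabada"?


Comparing "dcacdc" and "dabada" position by position:
  Position 0: 'd' vs 'd' => same
  Position 1: 'c' vs 'a' => differ
  Position 2: 'a' vs 'b' => differ
  Position 3: 'c' vs 'a' => differ
  Position 4: 'd' vs 'd' => same
  Position 5: 'c' vs 'a' => differ
Total differences (Hamming distance): 4

4


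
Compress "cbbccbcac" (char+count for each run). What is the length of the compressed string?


Input: cbbccbcac
Runs:
  'c' x 1 => "c1"
  'b' x 2 => "b2"
  'c' x 2 => "c2"
  'b' x 1 => "b1"
  'c' x 1 => "c1"
  'a' x 1 => "a1"
  'c' x 1 => "c1"
Compressed: "c1b2c2b1c1a1c1"
Compressed length: 14

14


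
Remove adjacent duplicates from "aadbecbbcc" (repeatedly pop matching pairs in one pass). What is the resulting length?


Input: aadbecbbcc
Stack-based adjacent duplicate removal:
  Read 'a': push. Stack: a
  Read 'a': matches stack top 'a' => pop. Stack: (empty)
  Read 'd': push. Stack: d
  Read 'b': push. Stack: db
  Read 'e': push. Stack: dbe
  Read 'c': push. Stack: dbec
  Read 'b': push. Stack: dbecb
  Read 'b': matches stack top 'b' => pop. Stack: dbec
  Read 'c': matches stack top 'c' => pop. Stack: dbe
  Read 'c': push. Stack: dbec
Final stack: "dbec" (length 4)

4


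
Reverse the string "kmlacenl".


Input: kmlacenl
Reading characters right to left:
  Position 7: 'l'
  Position 6: 'n'
  Position 5: 'e'
  Position 4: 'c'
  Position 3: 'a'
  Position 2: 'l'
  Position 1: 'm'
  Position 0: 'k'
Reversed: lnecalmk

lnecalmk


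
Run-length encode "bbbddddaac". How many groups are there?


Input: bbbddddaac
Scanning for consecutive runs:
  Group 1: 'b' x 3 (positions 0-2)
  Group 2: 'd' x 4 (positions 3-6)
  Group 3: 'a' x 2 (positions 7-8)
  Group 4: 'c' x 1 (positions 9-9)
Total groups: 4

4


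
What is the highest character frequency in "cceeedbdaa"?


Input: cceeedbdaa
Character counts:
  'a': 2
  'b': 1
  'c': 2
  'd': 2
  'e': 3
Maximum frequency: 3

3


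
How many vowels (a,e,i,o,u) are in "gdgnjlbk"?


Input: gdgnjlbk
Checking each character:
  'g' at position 0: consonant
  'd' at position 1: consonant
  'g' at position 2: consonant
  'n' at position 3: consonant
  'j' at position 4: consonant
  'l' at position 5: consonant
  'b' at position 6: consonant
  'k' at position 7: consonant
Total vowels: 0

0


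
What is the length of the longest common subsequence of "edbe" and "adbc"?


LCS of "edbe" and "adbc"
DP table:
           a    d    b    c
      0    0    0    0    0
  e   0    0    0    0    0
  d   0    0    1    1    1
  b   0    0    1    2    2
  e   0    0    1    2    2
LCS length = dp[4][4] = 2

2


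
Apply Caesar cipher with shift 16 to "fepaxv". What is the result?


Caesar cipher: shift "fepaxv" by 16
  'f' (pos 5) + 16 = pos 21 = 'v'
  'e' (pos 4) + 16 = pos 20 = 'u'
  'p' (pos 15) + 16 = pos 5 = 'f'
  'a' (pos 0) + 16 = pos 16 = 'q'
  'x' (pos 23) + 16 = pos 13 = 'n'
  'v' (pos 21) + 16 = pos 11 = 'l'
Result: vufqnl

vufqnl


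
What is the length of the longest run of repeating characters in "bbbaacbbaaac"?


Input: "bbbaacbbaaac"
Scanning for longest run:
  Position 1 ('b'): continues run of 'b', length=2
  Position 2 ('b'): continues run of 'b', length=3
  Position 3 ('a'): new char, reset run to 1
  Position 4 ('a'): continues run of 'a', length=2
  Position 5 ('c'): new char, reset run to 1
  Position 6 ('b'): new char, reset run to 1
  Position 7 ('b'): continues run of 'b', length=2
  Position 8 ('a'): new char, reset run to 1
  Position 9 ('a'): continues run of 'a', length=2
  Position 10 ('a'): continues run of 'a', length=3
  Position 11 ('c'): new char, reset run to 1
Longest run: 'b' with length 3

3


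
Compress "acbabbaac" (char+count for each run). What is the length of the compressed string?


Input: acbabbaac
Runs:
  'a' x 1 => "a1"
  'c' x 1 => "c1"
  'b' x 1 => "b1"
  'a' x 1 => "a1"
  'b' x 2 => "b2"
  'a' x 2 => "a2"
  'c' x 1 => "c1"
Compressed: "a1c1b1a1b2a2c1"
Compressed length: 14

14


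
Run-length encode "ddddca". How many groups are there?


Input: ddddca
Scanning for consecutive runs:
  Group 1: 'd' x 4 (positions 0-3)
  Group 2: 'c' x 1 (positions 4-4)
  Group 3: 'a' x 1 (positions 5-5)
Total groups: 3

3


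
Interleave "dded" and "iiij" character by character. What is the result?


Interleaving "dded" and "iiij":
  Position 0: 'd' from first, 'i' from second => "di"
  Position 1: 'd' from first, 'i' from second => "di"
  Position 2: 'e' from first, 'i' from second => "ei"
  Position 3: 'd' from first, 'j' from second => "dj"
Result: didieidj

didieidj


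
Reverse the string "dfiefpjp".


Input: dfiefpjp
Reading characters right to left:
  Position 7: 'p'
  Position 6: 'j'
  Position 5: 'p'
  Position 4: 'f'
  Position 3: 'e'
  Position 2: 'i'
  Position 1: 'f'
  Position 0: 'd'
Reversed: pjpfeifd

pjpfeifd


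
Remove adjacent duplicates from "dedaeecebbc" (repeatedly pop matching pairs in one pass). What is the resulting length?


Input: dedaeecebbc
Stack-based adjacent duplicate removal:
  Read 'd': push. Stack: d
  Read 'e': push. Stack: de
  Read 'd': push. Stack: ded
  Read 'a': push. Stack: deda
  Read 'e': push. Stack: dedae
  Read 'e': matches stack top 'e' => pop. Stack: deda
  Read 'c': push. Stack: dedac
  Read 'e': push. Stack: dedace
  Read 'b': push. Stack: dedaceb
  Read 'b': matches stack top 'b' => pop. Stack: dedace
  Read 'c': push. Stack: dedacec
Final stack: "dedacec" (length 7)

7


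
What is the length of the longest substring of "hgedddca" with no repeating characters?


Input: "hgedddca"
Sliding window (track last position of each char):
  Position 0 ('h'): window [0,0] length 1 -- new best
  Position 1 ('g'): window [0,1] length 2 -- new best
  Position 2 ('e'): window [0,2] length 3 -- new best
  Position 3 ('d'): window [0,3] length 4 -- new best
  Position 4 ('d'): repeat (last at 3), move window start to 4
  Position 4 ('d'): window [4,4] length 1
  Position 5 ('d'): repeat (last at 4), move window start to 5
  Position 5 ('d'): window [5,5] length 1
  Position 6 ('c'): window [5,6] length 2
  Position 7 ('a'): window [5,7] length 3
Longest substring with no repeats: "hged" with length 4

4


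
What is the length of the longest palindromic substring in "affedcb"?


Input: "affedcb"
Checking substrings for palindromes:
  [1:3] "ff" (len 2) => palindrome
Longest palindromic substring: "ff" with length 2

2


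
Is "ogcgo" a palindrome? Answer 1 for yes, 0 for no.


Input: ogcgo
Reversed: ogcgo
  Compare pos 0 ('o') with pos 4 ('o'): match
  Compare pos 1 ('g') with pos 3 ('g'): match
Result: palindrome

1


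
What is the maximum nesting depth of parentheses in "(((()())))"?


Input: "(((()())))"
Tracking depth:
  Position 0 '(': depth becomes 1
  Position 1 '(': depth becomes 2
  Position 2 '(': depth becomes 3
  Position 3 '(': depth becomes 4
  Position 4 ')': depth becomes 3
  Position 5 '(': depth becomes 4
  Position 6 ')': depth becomes 3
  Position 7 ')': depth becomes 2
  Position 8 ')': depth becomes 1
  Position 9 ')': depth becomes 0
Maximum depth reached: 4

4


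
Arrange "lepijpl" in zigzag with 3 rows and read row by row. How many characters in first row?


Zigzag "lepijpl" into 3 rows:
Placing characters:
  'l' => row 0
  'e' => row 1
  'p' => row 2
  'i' => row 1
  'j' => row 0
  'p' => row 1
  'l' => row 2
Rows:
  Row 0: "lj"
  Row 1: "eip"
  Row 2: "pl"
First row length: 2

2


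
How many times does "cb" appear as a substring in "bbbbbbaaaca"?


Searching for "cb" in "bbbbbbaaaca"
Scanning each position:
  Position 0: "bb" => no
  Position 1: "bb" => no
  Position 2: "bb" => no
  Position 3: "bb" => no
  Position 4: "bb" => no
  Position 5: "ba" => no
  Position 6: "aa" => no
  Position 7: "aa" => no
  Position 8: "ac" => no
  Position 9: "ca" => no
Total occurrences: 0

0


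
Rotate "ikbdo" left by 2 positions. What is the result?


Input: "ikbdo", rotate left by 2
First 2 characters: "ik"
Remaining characters: "bdo"
Concatenate remaining + first: "bdo" + "ik" = "bdoik"

bdoik


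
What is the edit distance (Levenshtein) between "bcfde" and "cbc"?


Computing edit distance: "bcfde" -> "cbc"
DP table:
           c    b    c
      0    1    2    3
  b   1    1    1    2
  c   2    1    2    1
  f   3    2    2    2
  d   4    3    3    3
  e   5    4    4    4
Edit distance = dp[5][3] = 4

4


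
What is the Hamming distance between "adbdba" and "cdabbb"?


Comparing "adbdba" and "cdabbb" position by position:
  Position 0: 'a' vs 'c' => differ
  Position 1: 'd' vs 'd' => same
  Position 2: 'b' vs 'a' => differ
  Position 3: 'd' vs 'b' => differ
  Position 4: 'b' vs 'b' => same
  Position 5: 'a' vs 'b' => differ
Total differences (Hamming distance): 4

4


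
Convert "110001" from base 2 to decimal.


Input: "110001" in base 2
Positional expansion:
  Digit '1' (value 1) x 2^5 = 32
  Digit '1' (value 1) x 2^4 = 16
  Digit '0' (value 0) x 2^3 = 0
  Digit '0' (value 0) x 2^2 = 0
  Digit '0' (value 0) x 2^1 = 0
  Digit '1' (value 1) x 2^0 = 1
Sum = 49

49


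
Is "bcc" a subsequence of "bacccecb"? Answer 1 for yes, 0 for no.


Check if "bcc" is a subsequence of "bacccecb"
Greedy scan:
  Position 0 ('b'): matches sub[0] = 'b'
  Position 1 ('a'): no match needed
  Position 2 ('c'): matches sub[1] = 'c'
  Position 3 ('c'): matches sub[2] = 'c'
  Position 4 ('c'): no match needed
  Position 5 ('e'): no match needed
  Position 6 ('c'): no match needed
  Position 7 ('b'): no match needed
All 3 characters matched => is a subsequence

1


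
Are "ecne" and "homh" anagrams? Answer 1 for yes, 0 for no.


Strings: "ecne", "homh"
Sorted first:  ceen
Sorted second: hhmo
Differ at position 0: 'c' vs 'h' => not anagrams

0


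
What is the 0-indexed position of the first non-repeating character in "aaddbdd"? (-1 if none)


Input: aaddbdd
Character frequencies:
  'a': 2
  'b': 1
  'd': 4
Scanning left to right for freq == 1:
  Position 0 ('a'): freq=2, skip
  Position 1 ('a'): freq=2, skip
  Position 2 ('d'): freq=4, skip
  Position 3 ('d'): freq=4, skip
  Position 4 ('b'): unique! => answer = 4

4


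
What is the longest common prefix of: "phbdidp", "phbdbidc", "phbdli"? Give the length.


Words: phbdidp, phbdbidc, phbdli
  Position 0: all 'p' => match
  Position 1: all 'h' => match
  Position 2: all 'b' => match
  Position 3: all 'd' => match
  Position 4: ('i', 'b', 'l') => mismatch, stop
LCP = "phbd" (length 4)

4


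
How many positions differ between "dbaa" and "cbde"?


Comparing "dbaa" and "cbde" position by position:
  Position 0: 'd' vs 'c' => DIFFER
  Position 1: 'b' vs 'b' => same
  Position 2: 'a' vs 'd' => DIFFER
  Position 3: 'a' vs 'e' => DIFFER
Positions that differ: 3

3


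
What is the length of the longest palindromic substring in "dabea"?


Input: "dabea"
Checking substrings for palindromes:
  No multi-char palindromic substrings found
Longest palindromic substring: "d" with length 1

1


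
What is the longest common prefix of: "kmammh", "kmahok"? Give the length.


Words: kmammh, kmahok
  Position 0: all 'k' => match
  Position 1: all 'm' => match
  Position 2: all 'a' => match
  Position 3: ('m', 'h') => mismatch, stop
LCP = "kma" (length 3)

3


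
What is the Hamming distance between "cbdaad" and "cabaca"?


Comparing "cbdaad" and "cabaca" position by position:
  Position 0: 'c' vs 'c' => same
  Position 1: 'b' vs 'a' => differ
  Position 2: 'd' vs 'b' => differ
  Position 3: 'a' vs 'a' => same
  Position 4: 'a' vs 'c' => differ
  Position 5: 'd' vs 'a' => differ
Total differences (Hamming distance): 4

4


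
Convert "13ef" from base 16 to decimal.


Input: "13ef" in base 16
Positional expansion:
  Digit '1' (value 1) x 16^3 = 4096
  Digit '3' (value 3) x 16^2 = 768
  Digit 'e' (value 14) x 16^1 = 224
  Digit 'f' (value 15) x 16^0 = 15
Sum = 5103

5103


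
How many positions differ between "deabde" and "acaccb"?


Comparing "deabde" and "acaccb" position by position:
  Position 0: 'd' vs 'a' => DIFFER
  Position 1: 'e' vs 'c' => DIFFER
  Position 2: 'a' vs 'a' => same
  Position 3: 'b' vs 'c' => DIFFER
  Position 4: 'd' vs 'c' => DIFFER
  Position 5: 'e' vs 'b' => DIFFER
Positions that differ: 5

5


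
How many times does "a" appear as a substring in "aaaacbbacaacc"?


Searching for "a" in "aaaacbbacaacc"
Scanning each position:
  Position 0: "a" => MATCH
  Position 1: "a" => MATCH
  Position 2: "a" => MATCH
  Position 3: "a" => MATCH
  Position 4: "c" => no
  Position 5: "b" => no
  Position 6: "b" => no
  Position 7: "a" => MATCH
  Position 8: "c" => no
  Position 9: "a" => MATCH
  Position 10: "a" => MATCH
  Position 11: "c" => no
  Position 12: "c" => no
Total occurrences: 7

7


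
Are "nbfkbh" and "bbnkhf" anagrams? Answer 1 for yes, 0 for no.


Strings: "nbfkbh", "bbnkhf"
Sorted first:  bbfhkn
Sorted second: bbfhkn
Sorted forms match => anagrams

1


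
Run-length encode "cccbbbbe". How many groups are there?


Input: cccbbbbe
Scanning for consecutive runs:
  Group 1: 'c' x 3 (positions 0-2)
  Group 2: 'b' x 4 (positions 3-6)
  Group 3: 'e' x 1 (positions 7-7)
Total groups: 3

3


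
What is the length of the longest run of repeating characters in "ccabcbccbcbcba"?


Input: "ccabcbccbcbcba"
Scanning for longest run:
  Position 1 ('c'): continues run of 'c', length=2
  Position 2 ('a'): new char, reset run to 1
  Position 3 ('b'): new char, reset run to 1
  Position 4 ('c'): new char, reset run to 1
  Position 5 ('b'): new char, reset run to 1
  Position 6 ('c'): new char, reset run to 1
  Position 7 ('c'): continues run of 'c', length=2
  Position 8 ('b'): new char, reset run to 1
  Position 9 ('c'): new char, reset run to 1
  Position 10 ('b'): new char, reset run to 1
  Position 11 ('c'): new char, reset run to 1
  Position 12 ('b'): new char, reset run to 1
  Position 13 ('a'): new char, reset run to 1
Longest run: 'c' with length 2

2


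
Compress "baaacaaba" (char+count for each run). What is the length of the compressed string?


Input: baaacaaba
Runs:
  'b' x 1 => "b1"
  'a' x 3 => "a3"
  'c' x 1 => "c1"
  'a' x 2 => "a2"
  'b' x 1 => "b1"
  'a' x 1 => "a1"
Compressed: "b1a3c1a2b1a1"
Compressed length: 12

12


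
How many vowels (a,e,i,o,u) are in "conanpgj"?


Input: conanpgj
Checking each character:
  'c' at position 0: consonant
  'o' at position 1: vowel (running total: 1)
  'n' at position 2: consonant
  'a' at position 3: vowel (running total: 2)
  'n' at position 4: consonant
  'p' at position 5: consonant
  'g' at position 6: consonant
  'j' at position 7: consonant
Total vowels: 2

2


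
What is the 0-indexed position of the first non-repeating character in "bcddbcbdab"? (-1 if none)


Input: bcddbcbdab
Character frequencies:
  'a': 1
  'b': 4
  'c': 2
  'd': 3
Scanning left to right for freq == 1:
  Position 0 ('b'): freq=4, skip
  Position 1 ('c'): freq=2, skip
  Position 2 ('d'): freq=3, skip
  Position 3 ('d'): freq=3, skip
  Position 4 ('b'): freq=4, skip
  Position 5 ('c'): freq=2, skip
  Position 6 ('b'): freq=4, skip
  Position 7 ('d'): freq=3, skip
  Position 8 ('a'): unique! => answer = 8

8


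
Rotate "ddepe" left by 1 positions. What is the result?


Input: "ddepe", rotate left by 1
First 1 characters: "d"
Remaining characters: "depe"
Concatenate remaining + first: "depe" + "d" = "deped"

deped


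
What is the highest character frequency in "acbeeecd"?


Input: acbeeecd
Character counts:
  'a': 1
  'b': 1
  'c': 2
  'd': 1
  'e': 3
Maximum frequency: 3

3


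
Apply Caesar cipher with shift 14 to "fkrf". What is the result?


Caesar cipher: shift "fkrf" by 14
  'f' (pos 5) + 14 = pos 19 = 't'
  'k' (pos 10) + 14 = pos 24 = 'y'
  'r' (pos 17) + 14 = pos 5 = 'f'
  'f' (pos 5) + 14 = pos 19 = 't'
Result: tyft

tyft
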